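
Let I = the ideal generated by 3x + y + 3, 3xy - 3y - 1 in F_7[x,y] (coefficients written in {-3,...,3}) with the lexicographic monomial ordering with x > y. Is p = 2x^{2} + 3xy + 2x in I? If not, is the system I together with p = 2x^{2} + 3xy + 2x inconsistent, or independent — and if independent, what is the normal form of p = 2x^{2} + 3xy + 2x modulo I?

First compute the reduced Gröbner basis of I by Buchberger's algorithm.
f_1 = 3x + y + 3, LT = x.
f_2 = 3xy - 3y - 1, LT = xy.

S(f_1,f_2): lcm = xy. S = -2y^{2} + 2y - 2.
  leading term y^{2}: no divisor's leading term divides it; move -2y^{2} to the remainder.
  leading term y: no divisor's leading term divides it; move 2y to the remainder.
  leading term 1: no divisor's leading term divides it; move -2 to the remainder.
  remainder -2y^{2} + 2y - 2 ≠ 0; add h_3 = -2y^{2} + 2y - 2 to the basis.

The other S-polynomials (S(f_1,h_3), S(f_2,h_3)) all reduce to 0 modulo the current basis, so we have a Gröbner basis.
Inter-reduce: drop elements whose leading term is divisible by another's, tail-reduce, and make monic.
Reduced Gröbner basis: {x - 2y + 1, y^{2} - y + 1}.
Label its elements g_1 = x - 2y + 1, g_2 = y^{2} - y + 1.

Reduce p = 2x^{2} + 3xy + 2x modulo G:
  leading term x^{2}: subtract (2x)·g_1 from 2x^{2} + 3xy + 2x → 0
  normal form = 0.
Since the normal form is 0, p ∈ I.

2x^{2} + 3xy + 2x lies in I (it reduces to 0).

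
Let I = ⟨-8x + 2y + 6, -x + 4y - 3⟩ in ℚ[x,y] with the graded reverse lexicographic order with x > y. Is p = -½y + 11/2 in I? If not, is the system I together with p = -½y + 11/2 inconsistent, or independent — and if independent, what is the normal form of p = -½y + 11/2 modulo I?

Adjoining -½y + 11/2 makes the ideal the whole ring: the system is inconsistent.

First compute the reduced Gröbner basis of I by Buchberger's algorithm.
f_1 = -8x + 2y + 6, LT = x.
f_2 = -x + 4y - 3, LT = x.

S(f_1,f_2): lcm = x. S = 15/4y - 15/4.
  leading term y: no divisor's leading term divides it; move 15/4y to the remainder.
  leading term 1: no divisor's leading term divides it; move -15/4 to the remainder.
  remainder 15/4y - 15/4 ≠ 0; add h_3 = 15/4y - 15/4 to the basis.

The other S-polynomials (S(f_1,h_3), S(f_2,h_3)) all reduce to 0 modulo the current basis, so we have a Gröbner basis.
Inter-reduce: drop elements whose leading term is divisible by another's, tail-reduce, and make monic.
Reduced Gröbner basis: {x - 1, y - 1}.
Label its elements g_1 = x - 1, g_2 = y - 1.

Reduce p = -½y + 11/2 modulo G:
  leading term y: subtract (-½)·g_2 from -½y + 11/2 → 5
  leading term 1: no divisor's leading term divides it; move 5 to the remainder.
  normal form = 5.
The normal form is nonzero, so p ∉ I. Since p minus its normal form lies in I, I + (p) = I + (r) where r = 5; decide whether this ideal is the whole ring.
Here r = 5 is a nonzero constant, hence a unit: 1 ∈ I + (p), the Gröbner basis of I + (p) is {1}, and the enlarged system has no common solution — adjoining p is inconsistent.

Ideal membership is decidable via reduction modulo a Gröbner basis.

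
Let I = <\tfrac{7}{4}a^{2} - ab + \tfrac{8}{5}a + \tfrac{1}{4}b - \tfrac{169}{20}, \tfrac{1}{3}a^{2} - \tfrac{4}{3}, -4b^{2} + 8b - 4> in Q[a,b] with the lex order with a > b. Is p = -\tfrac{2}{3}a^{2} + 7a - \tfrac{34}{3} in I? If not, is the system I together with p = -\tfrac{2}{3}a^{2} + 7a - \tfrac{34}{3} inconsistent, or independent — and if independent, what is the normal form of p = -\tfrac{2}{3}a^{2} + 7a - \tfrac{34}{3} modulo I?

First compute the reduced Gröbner basis of I by Buchberger's algorithm.
f_1 = \tfrac{7}{4}a^{2} - ab + \tfrac{8}{5}a + \tfrac{1}{4}b - \tfrac{169}{20}, LT = a^{2}.
f_2 = \tfrac{1}{3}a^{2} - \tfrac{4}{3}, LT = a^{2}.
f_3 = -4b^{2} + 8b - 4, LT = b^{2}.

S(f_1,f_2): lcm = a^{2}. S = -\tfrac{4}{7}ab + \tfrac{32}{35}a + \tfrac{1}{7}b - \tfrac{29}{35}.
  leading term ab: no divisor's leading term divides it; move -\tfrac{4}{7}ab to the remainder.
  leading term a: no divisor's leading term divides it; move \tfrac{32}{35}a to the remainder.
  leading term b: no divisor's leading term divides it; move \tfrac{1}{7}b to the remainder.
  leading term 1: no divisor's leading term divides it; move -\tfrac{29}{35} to the remainder.
  remainder -\tfrac{4}{7}ab + \tfrac{32}{35}a + \tfrac{1}{7}b - \tfrac{29}{35} ≠ 0; add h_4 = -\tfrac{4}{7}ab + \tfrac{32}{35}a + \tfrac{1}{7}b - \tfrac{29}{35} to the basis.

S(f_1,h_4): lcm = a^{2}b. S = \tfrac{8}{5}a^{2} - \tfrac{4}{7}ab^{2} + \tfrac{163}{140}ab - \tfrac{29}{20}a + \tfrac{1}{7}b^{2} - \tfrac{169}{35}b.
  leading term a^{2}: subtract (\tfrac{32}{35})·f_1 from \tfrac{8}{5}a^{2} - \tfrac{4}{7}ab^{2} + \tfrac{163}{140}ab - \tfrac{29}{20}a + \tfrac{1}{7}b^{2} - \tfrac{169}{35}b → -\tfrac{4}{7}ab^{2} + \tfrac{291}{140}ab - \tfrac{2039}{700}a + \tfrac{1}{7}b^{2} - \tfrac{177}{35}b + \tfrac{1352}{175}
  leading term ab^{2}: subtract (\tfrac{1}{7}a)·f_3 from -\tfrac{4}{7}ab^{2} + \tfrac{291}{140}ab - \tfrac{2039}{700}a + \tfrac{1}{7}b^{2} - \tfrac{177}{35}b + \tfrac{1352}{175} → \tfrac{131}{140}ab - \tfrac{1639}{700}a + \tfrac{1}{7}b^{2} - \tfrac{177}{35}b + \tfrac{1352}{175}
  leading term ab: subtract (-\tfrac{131}{80})·h_4 from \tfrac{131}{140}ab - \tfrac{1639}{700}a + \tfrac{1}{7}b^{2} - \tfrac{177}{35}b + \tfrac{1352}{175} → -\tfrac{591}{700}a + \tfrac{1}{7}b^{2} - \tfrac{2701}{560}b + \tfrac{17833}{2800}
  leading term a: no divisor's leading term divides it; move -\tfrac{591}{700}a to the remainder.
  leading term b^{2}: subtract (-\tfrac{1}{28})·f_3 from \tfrac{1}{7}b^{2} - \tfrac{2701}{560}b + \tfrac{17833}{2800} → -\tfrac{363}{80}b + \tfrac{17433}{2800}
  leading term b: no divisor's leading term divides it; move -\tfrac{363}{80}b to the remainder.
  leading term 1: no divisor's leading term divides it; move \tfrac{17433}{2800} to the remainder.
  remainder -\tfrac{591}{700}a - \tfrac{363}{80}b + \tfrac{17433}{2800} ≠ 0; add h_5 = -\tfrac{591}{700}a - \tfrac{363}{80}b + \tfrac{17433}{2800} to the basis.

S(f_2,h_4): lcm = a^{2}b. S = \tfrac{8}{5}a^{2} + \tfrac{1}{4}ab - \tfrac{29}{20}a - 4b.
  leading term a^{2}: subtract (\tfrac{32}{35})·f_1 from \tfrac{8}{5}a^{2} + \tfrac{1}{4}ab - \tfrac{29}{20}a - 4b → \tfrac{163}{140}ab - \tfrac{2039}{700}a - \tfrac{148}{35}b + \tfrac{1352}{175}
  leading term ab: subtract (-\tfrac{163}{80})·h_4 from \tfrac{163}{140}ab - \tfrac{2039}{700}a - \tfrac{148}{35}b + \tfrac{1352}{175} → -\tfrac{21}{20}a - \tfrac{63}{16}b + \tfrac{483}{80}
  leading term a: subtract (\tfrac{245}{197})·h_5 from -\tfrac{21}{20}a - \tfrac{63}{16}b + \tfrac{483}{80} → \tfrac{336}{197}b - \tfrac{336}{197}
  leading term b: no divisor's leading term divides it; move \tfrac{336}{197}b to the remainder.
  leading term 1: no divisor's leading term divides it; move -\tfrac{336}{197} to the remainder.
  remainder \tfrac{336}{197}b - \tfrac{336}{197} ≠ 0; add h_6 = \tfrac{336}{197}b - \tfrac{336}{197} to the basis.

The other S-polynomials (S(f_1,f_3), S(f_2,f_3), S(f_3,h_4), S(f_1,h_5), S(f_2,h_5), S(f_3,h_5), S(h_4,h_5), S(f_1,h_6), S(f_2,h_6), S(f_3,h_6), S(h_4,h_6), S(h_5,h_6)) all reduce to 0 modulo the current basis, so we have a Gröbner basis.
Inter-reduce: drop elements whose leading term is divisible by another's, tail-reduce, and make monic.
Reduced Gröbner basis: {a - 2, b - 1}.
Label its elements g_1 = a - 2, g_2 = b - 1.

Reduce p = -\tfrac{2}{3}a^{2} + 7a - \tfrac{34}{3} modulo G:
  leading term a^{2}: subtract (-\tfrac{2}{3}a)·g_1 from -\tfrac{2}{3}a^{2} + 7a - \tfrac{34}{3} → \tfrac{17}{3}a - \tfrac{34}{3}
  leading term a: subtract (\tfrac{17}{3})·g_1 from \tfrac{17}{3}a - \tfrac{34}{3} → 0
  normal form = 0.
Since the normal form is 0, p ∈ I.

-\tfrac{2}{3}a^{2} + 7a - \tfrac{34}{3} lies in I (it reduces to 0).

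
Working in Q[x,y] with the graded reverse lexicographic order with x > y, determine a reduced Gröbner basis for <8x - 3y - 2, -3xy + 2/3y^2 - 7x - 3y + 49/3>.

G = {y^2 + 153/11y - 350/11, x - 3/8y - 1/4}

f_1 = 8x - 3y - 2, LT = x.
f_2 = -3xy + 2/3y^2 - 7x - 3y + 49/3, LT = xy.

S(f_1,f_2): lcm = xy. S = -11/72y^2 - 7/3x - 5/4y + 49/9.
  leading term y^2: no divisor's leading term divides it; move -11/72y^2 to the remainder.
  leading term x: subtract (-7/24)·f_1 from -7/3x - 5/4y + 49/9 → -17/8y + 175/36
  leading term y: no divisor's leading term divides it; move -17/8y to the remainder.
  leading term 1: no divisor's leading term divides it; move 175/36 to the remainder.
  remainder -11/72y^2 - 17/8y + 175/36 ≠ 0; add g_3 = -11/72y^2 - 17/8y + 175/36 to the basis.

The other S-polynomials (S(f_1,g_3), S(f_2,g_3)) all reduce to 0 modulo the current basis, so we have a Gröbner basis.
Inter-reduce: drop elements whose leading term is divisible by another's, tail-reduce, and make monic.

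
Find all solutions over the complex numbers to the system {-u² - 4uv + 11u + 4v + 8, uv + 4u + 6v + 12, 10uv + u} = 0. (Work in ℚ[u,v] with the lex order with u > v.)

{(0, -2)}

Compute a lex Gröbner basis by Buchberger's algorithm.
f_1 = -u² - 4uv + 11u + 4v + 8, LT = u².
f_2 = uv + 4u + 6v + 12, LT = uv.
f_3 = 10uv + u, LT = uv.

S(f_1,f_2): lcm = u²v. S = -4u² + 4uv² - 17uv - 12u - 4v² - 8v.
  leading term u²: subtract (4)·f_1 from -4u² + 4uv² - 17uv - 12u - 4v² - 8v → 4uv² - uv - 56u - 4v² - 24v - 32
  leading term uv²: subtract (4v)·f_2 from 4uv² - uv - 56u - 4v² - 24v - 32 → -17uv - 56u - 28v² - 72v - 32
  leading term uv: subtract (-17)·f_2 from -17uv - 56u - 28v² - 72v - 32 → 12u - 28v² + 30v + 172
  leading term u: no divisor's leading term divides it; move 12u to the remainder.
  leading term v²: no divisor's leading term divides it; move -28v² to the remainder.
  leading term v: no divisor's leading term divides it; move 30v to the remainder.
  leading term 1: no divisor's leading term divides it; move 172 to the remainder.
  remainder 12u - 28v² + 30v + 172 ≠ 0; add h_4 = 12u - 28v² + 30v + 172 to the basis.

S(f_1,f_3): lcm = u²v. S = -1/10u² + 4uv² - 11uv - 4v² - 8v.
  leading term u²: subtract (1/10)·f_1 from -1/10u² + 4uv² - 11uv - 4v² - 8v → 4uv² - 53/5uv - 11/10u - 4v² - 42/5v - ⅘
  leading term uv²: subtract (4v)·f_2 from 4uv² - 53/5uv - 11/10u - 4v² - 42/5v - ⅘ → -133/5uv - 11/10u - 28v² - 282/5v - ⅘
  leading term uv: subtract (-133/5)·f_2 from -133/5uv - 11/10u - 28v² - 282/5v - ⅘ → 1053/10u - 28v² + 516/5v + 1592/5
  leading term u: subtract (351/40)·h_4 from 1053/10u - 28v² + 516/5v + 1592/5 → 2177/10v² - 3201/20v - 11909/10
  leading term v²: no divisor's leading term divides it; move 2177/10v² to the remainder.
  leading term v: no divisor's leading term divides it; move -3201/20v to the remainder.
  leading term 1: no divisor's leading term divides it; move -11909/10 to the remainder.
  remainder 2177/10v² - 3201/20v - 11909/10 ≠ 0; add h_5 = 2177/10v² - 3201/20v - 11909/10 to the basis.

S(f_2,f_3): lcm = uv. S = 39/10u + 6v + 12.
  leading term u: subtract (13/40)·h_4 from 39/10u + 6v + 12 → 91/10v² - 15/4v - 439/10
  leading term v²: subtract (13/311)·h_5 from 91/10v² - 15/4v - 439/10 → 4572/1555v + 9144/1555
  leading term v: no divisor's leading term divides it; move 4572/1555v to the remainder.
  leading term 1: no divisor's leading term divides it; move 9144/1555 to the remainder.
  remainder 4572/1555v + 9144/1555 ≠ 0; add h_6 = 4572/1555v + 9144/1555 to the basis.

The other S-polynomials (S(f_1,h_4), S(f_2,h_4), S(f_3,h_4), S(f_1,h_5), S(f_2,h_5), S(f_3,h_5), S(h_4,h_5), S(f_1,h_6), S(f_2,h_6), S(f_3,h_6), S(h_4,h_6), S(h_5,h_6)) all reduce to 0 modulo the current basis, so we have a Gröbner basis.
Inter-reduce: drop elements whose leading term is divisible by another's, tail-reduce, and make monic.
Reduced Gröbner basis: {u, v + 2}.

From the last basis element, v + 2 = 0, so v takes values in {-2}. Each choice, substituted upward through the basis, yields the corresponding point(s) of the solution set.
  v = -2: the earlier basis element becomes u = 0, giving u = 0 — point (0, -2).
Each listed point satisfies every original equation (direct substitution).
A lex Gröbner basis triangularizes the system, enabling back-substitution.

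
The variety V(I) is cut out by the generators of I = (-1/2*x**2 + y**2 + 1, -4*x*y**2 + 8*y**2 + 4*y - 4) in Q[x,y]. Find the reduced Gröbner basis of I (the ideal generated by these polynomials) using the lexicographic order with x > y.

f_1 = -1/2*x**2 + y**2 + 1, LT = x**2.
f_2 = -4*x*y**2 + 8*y**2 + 4*y - 4, LT = x*y**2.

S(f_1,f_2): lcm = x**2*y**2. S = 2*x*y**2 + x*y - x - 2*y**4 - 2*y**2.
  leading term x*y**2: subtract (-1/2)·f_2 from 2*x*y**2 + x*y - x - 2*y**4 - 2*y**2 → x*y - x - 2*y**4 + 2*y**2 + 2*y - 2
  leading term x*y: no divisor's leading term divides it; move x*y to the remainder.
  leading term x: no divisor's leading term divides it; move -x to the remainder.
  leading term y**4: no divisor's leading term divides it; move -2*y**4 to the remainder.
  leading term y**2: no divisor's leading term divides it; move 2*y**2 to the remainder.
  leading term y: no divisor's leading term divides it; move 2*y to the remainder.
  leading term 1: no divisor's leading term divides it; move -2 to the remainder.
  remainder x*y - x - 2*y**4 + 2*y**2 + 2*y - 2 ≠ 0; add g_3 = x*y - x - 2*y**4 + 2*y**2 + 2*y - 2 to the basis.

S(f_2,g_3): lcm = x*y**2. S = x*y + 2*y**5 - 2*y**3 - 4*y**2 + y + 1.
  leading term x*y: subtract (1)·g_3 from x*y + 2*y**5 - 2*y**3 - 4*y**2 + y + 1 → x + 2*y**5 + 2*y**4 - 2*y**3 - 6*y**2 - y + 3
  leading term x: no divisor's leading term divides it; move x to the remainder.
  leading term y**5: no divisor's leading term divides it; move 2*y**5 to the remainder.
  leading term y**4: no divisor's leading term divides it; move 2*y**4 to the remainder.
  leading term y**3: no divisor's leading term divides it; move -2*y**3 to the remainder.
  leading term y**2: no divisor's leading term divides it; move -6*y**2 to the remainder.
  leading term y: no divisor's leading term divides it; move -y to the remainder.
  leading term 1: no divisor's leading term divides it; move 3 to the remainder.
  remainder x + 2*y**5 + 2*y**4 - 2*y**3 - 6*y**2 - y + 3 ≠ 0; add g_4 = x + 2*y**5 + 2*y**4 - 2*y**3 - 6*y**2 - y + 3 to the basis.

S(f_2,g_4): lcm = x*y**2. S = -2*y**7 - 2*y**6 + 2*y**5 + 6*y**4 + y**3 - 5*y**2 - y + 1.
  leading term y**7: no divisor's leading term divides it; move -2*y**7 to the remainder.
  leading term y**6: no divisor's leading term divides it; move -2*y**6 to the remainder.
  leading term y**5: no divisor's leading term divides it; move 2*y**5 to the remainder.
  leading term y**4: no divisor's leading term divides it; move 6*y**4 to the remainder.
  leading term y**3: no divisor's leading term divides it; move y**3 to the remainder.
  leading term y**2: no divisor's leading term divides it; move -5*y**2 to the remainder.
  leading term y: no divisor's leading term divides it; move -y to the remainder.
  leading term 1: no divisor's leading term divides it; move 1 to the remainder.
  remainder -2*y**7 - 2*y**6 + 2*y**5 + 6*y**4 + y**3 - 5*y**2 - y + 1 ≠ 0; add g_5 = -2*y**7 - 2*y**6 + 2*y**5 + 6*y**4 + y**3 - 5*y**2 - y + 1 to the basis.

S(g_3,g_4): lcm = x*y. S = -x - 2*y**6 - 2*y**5 + 6*y**3 + 3*y**2 - y - 2.
  leading term x: subtract (-1)·g_4 from -x - 2*y**6 - 2*y**5 + 6*y**3 + 3*y**2 - y - 2 → -2*y**6 + 2*y**4 + 4*y**3 - 3*y**2 - 2*y + 1
  leading term y**6: no divisor's leading term divides it; move -2*y**6 to the remainder.
  leading term y**4: no divisor's leading term divides it; move 2*y**4 to the remainder.
  leading term y**3: no divisor's leading term divides it; move 4*y**3 to the remainder.
  leading term y**2: no divisor's leading term divides it; move -3*y**2 to the remainder.
  leading term y: no divisor's leading term divides it; move -2*y to the remainder.
  leading term 1: no divisor's leading term divides it; move 1 to the remainder.
  remainder -2*y**6 + 2*y**4 + 4*y**3 - 3*y**2 - 2*y + 1 ≠ 0; add g_6 = -2*y**6 + 2*y**4 + 4*y**3 - 3*y**2 - 2*y + 1 to the basis.

The other S-polynomials (S(f_1,g_3), S(f_1,g_4), S(f_1,g_5), S(f_2,g_5), S(g_3,g_5), S(g_4,g_5), S(f_1,g_6), S(f_2,g_6), S(g_3,g_6), S(g_4,g_6), S(g_5,g_6)) all reduce to 0 modulo the current basis, so we have a Gröbner basis.
Inter-reduce: drop elements whose leading term is divisible by another's, tail-reduce, and make monic.

G = {x + 2*y**5 + 2*y**4 - 2*y**3 - 6*y**2 - y + 3, y**6 - y**4 - 2*y**3 + 3/2*y**2 + y - 1/2}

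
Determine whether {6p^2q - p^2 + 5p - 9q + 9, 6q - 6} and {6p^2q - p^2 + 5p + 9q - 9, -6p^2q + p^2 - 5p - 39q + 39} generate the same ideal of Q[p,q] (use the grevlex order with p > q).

Two ideals are equal iff their reduced Gröbner bases coincide (the reduced basis is unique for a fixed ordering).
Buchberger on the first generating set:
f_1 = 6p^2q - p^2 + 5p - 9q + 9, LT = p^2q.
f_2 = 6q - 6, LT = q.

S(f_1,f_2): lcm = p^2q. S = 5/6p^2 + 5/6p - 3/2q + 3/2.
  leading term p^2: no divisor's leading term divides it; move 5/6p^2 to the remainder.
  leading term p: no divisor's leading term divides it; move 5/6p to the remainder.
  leading term q: subtract (-1/4)·f_2 from -3/2q + 3/2 → 0
  remainder 5/6p^2 + 5/6p ≠ 0; add g_3 = 5/6p^2 + 5/6p to the basis.

The other S-polynomials (S(f_1,g_3), S(f_2,g_3)) all reduce to 0 modulo the current basis, so we have a Gröbner basis.
Inter-reduce: drop elements whose leading term is divisible by another's, tail-reduce, and make monic.
Reduced Gröbner basis: {p^2 + p, q - 1}.

Buchberger on the second generating set:
h_1 = 6p^2q - p^2 + 5p + 9q - 9, LT = p^2q.
h_2 = -6p^2q + p^2 - 5p - 39q + 39, LT = p^2q.

S(h_1,h_2): lcm = p^2q. S = -5q + 5.
  leading term q: no divisor's leading term divides it; move -5q to the remainder.
  leading term 1: no divisor's leading term divides it; move 5 to the remainder.
  remainder -5q + 5 ≠ 0; add k_3 = -5q + 5 to the basis.

S(h_1,k_3): lcm = p^2q. S = 5/6p^2 + 5/6p + 3/2q - 3/2.
  leading term p^2: no divisor's leading term divides it; move 5/6p^2 to the remainder.
  leading term p: no divisor's leading term divides it; move 5/6p to the remainder.
  leading term q: subtract (-3/10)·k_3 from 3/2q - 3/2 → 0
  remainder 5/6p^2 + 5/6p ≠ 0; add k_4 = 5/6p^2 + 5/6p to the basis.

The other S-polynomials (S(h_2,k_3), S(h_1,k_4), S(h_2,k_4), S(k_3,k_4)) all reduce to 0 modulo the current basis, so we have a Gröbner basis.
Inter-reduce: drop elements whose leading term is divisible by another's, tail-reduce, and make monic.
Reduced Gröbner basis: {p^2 + p, q - 1}.

Same reduced basis, so the two generating sets span the same ideal.

Yes, the ideals are equal.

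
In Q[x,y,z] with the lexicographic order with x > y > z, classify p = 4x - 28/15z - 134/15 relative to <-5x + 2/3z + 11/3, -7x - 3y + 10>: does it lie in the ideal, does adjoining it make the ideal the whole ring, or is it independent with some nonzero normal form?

First compute the reduced Gröbner basis of I by Buchberger's algorithm.
f_1 = -5x + 2/3z + 11/3, LT = x.
f_2 = -7x - 3y + 10, LT = x.

S(f_1,f_2): lcm = x. S = -3/7y - 2/15z + 73/105.
  leading term y: no divisor's leading term divides it; move -3/7y to the remainder.
  leading term z: no divisor's leading term divides it; move -2/15z to the remainder.
  leading term 1: no divisor's leading term divides it; move 73/105 to the remainder.
  remainder -3/7y - 2/15z + 73/105 ≠ 0; add h_3 = -3/7y - 2/15z + 73/105 to the basis.

S(f_1,h_3): leading monomials are coprime, so the S-polynomial reduces to 0 (Buchberger's first criterion).
S(f_2,h_3): leading monomials are coprime, so the S-polynomial reduces to 0 (Buchberger's first criterion).
Every S-polynomial of the final basis reduces to 0, so we have a Gröbner basis.
Inter-reduce: drop elements whose leading term is divisible by another's, tail-reduce, and make monic.
Reduced Gröbner basis: {x - 2/15z - 11/15, y + 14/45z - 73/45}.
Label its elements g_1 = x - 2/15z - 11/15, g_2 = y + 14/45z - 73/45.

Reduce p = 4x - 28/15z - 134/15 modulo G:
  leading term x: subtract (4)·g_1 from 4x - 28/15z - 134/15 → -4/3z - 6
  leading term z: no divisor's leading term divides it; move -4/3z to the remainder.
  leading term 1: no divisor's leading term divides it; move -6 to the remainder.
  normal form = -4/3z - 6.
The normal form is nonzero, so p ∉ I. Since p minus its normal form lies in I, I + (p) = I + (r) where r = -4/3z - 6; decide whether this ideal is the whole ring.
Run Buchberger on G together with r (pairs among the g_i already reduce to 0 since G is a Gröbner basis):
g_1 = x - 2/15z - 11/15, LT = x.
g_2 = y + 14/45z - 73/45, LT = y.
r = -4/3z - 6, LT = z.

S(g_1,g_2): leading monomials are coprime, so the S-polynomial reduces to 0 (Buchberger's first criterion).
S(g_1,r): leading monomials are coprime, so the S-polynomial reduces to 0 (Buchberger's first criterion).
S(g_2,r): leading monomials are coprime, so the S-polynomial reduces to 0 (Buchberger's first criterion).
Every S-polynomial of the final basis reduces to 0, so we have a Gröbner basis.
Inter-reduce: drop elements whose leading term is divisible by another's, tail-reduce, and make monic.
Reduced Gröbner basis: {x - 2/15, y - 136/45, z + 9/2}.
The reduced Gröbner basis of I + (p) is {x - 2/15, y - 136/45, z + 9/2} ≠ {1}, a proper ideal, so the enlarged system stays consistent: p is independent of I, with normal form -4/3z - 6.

The remainder on division by a Gröbner basis is unique — it is the normal form.

4x - 28/15z - 134/15 is independent of I; its normal form modulo I is -4/3z - 6.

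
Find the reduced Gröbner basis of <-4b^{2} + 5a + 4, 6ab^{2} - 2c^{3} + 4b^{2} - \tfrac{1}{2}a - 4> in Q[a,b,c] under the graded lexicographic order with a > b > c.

Buchberger's algorithm terminates because the ascending chain of leading-term ideals stabilizes.

f_1 = -4b^{2} + 5a + 4, LT = b^{2}.
f_2 = 6ab^{2} - 2c^{3} + 4b^{2} - \tfrac{1}{2}a - 4, LT = ab^{2}.

S(f_1,f_2): lcm = ab^{2}. S = \tfrac{1}{3}c^{3} - \tfrac{5}{4}a^{2} - \tfrac{2}{3}b^{2} - \tfrac{11}{12}a + \tfrac{2}{3}.
  leading term c^{3}: no divisor's leading term divides it; move \tfrac{1}{3}c^{3} to the remainder.
  leading term a^{2}: no divisor's leading term divides it; move -\tfrac{5}{4}a^{2} to the remainder.
  leading term b^{2}: subtract (\tfrac{1}{6})·f_1 from -\tfrac{2}{3}b^{2} - \tfrac{11}{12}a + \tfrac{2}{3} → -\tfrac{7}{4}a
  leading term a: no divisor's leading term divides it; move -\tfrac{7}{4}a to the remainder.
  remainder \tfrac{1}{3}c^{3} - \tfrac{5}{4}a^{2} - \tfrac{7}{4}a ≠ 0; add g_3 = \tfrac{1}{3}c^{3} - \tfrac{5}{4}a^{2} - \tfrac{7}{4}a to the basis.

The other S-polynomials (S(f_1,g_3), S(f_2,g_3)) all reduce to 0 modulo the current basis, so we have a Gröbner basis.
Inter-reduce: drop elements whose leading term is divisible by another's, tail-reduce, and make monic.

G = {c^{3} - \tfrac{15}{4}a^{2} - \tfrac{21}{4}a, b^{2} - \tfrac{5}{4}a - 1}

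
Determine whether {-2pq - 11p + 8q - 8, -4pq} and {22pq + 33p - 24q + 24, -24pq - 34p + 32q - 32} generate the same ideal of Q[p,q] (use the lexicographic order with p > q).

No, the ideals differ.

For a fixed monomial order, each ideal has a unique reduced Gröbner basis; comparing bases decides equality.
Buchberger on the first generating set:
f_1 = -2pq - 11p + 8q - 8, LT = pq.
f_2 = -4pq, LT = pq.

S(f_1,f_2): lcm = pq. S = 11/2p - 4q + 4.
  reduce S modulo (f_1, f_2):
  remainder 11/2p - 4q + 4 ≠ 0; add g_3 = 11/2p - 4q + 4 to the basis.

S(f_1,g_3): lcm = pq. S = 11/2p + 8/11q^2 - 52/11q + 4.
  reduce S modulo (f_1, f_2, g_3):
  remainder 8/11q^2 - 8/11q ≠ 0; add g_4 = 8/11q^2 - 8/11q to the basis.

The other S-polynomials (S(f_2,g_3), S(f_1,g_4), S(f_2,g_4), S(g_3,g_4)) all reduce to 0 modulo the current basis, so we have a Gröbner basis.
Inter-reduce: drop elements whose leading term is divisible by another's, tail-reduce, and make monic.
Reduced Gröbner basis: {p - 8/11q + 8/11, q^2 - q}.

Buchberger on the second generating set:
h_1 = 22pq + 33p - 24q + 24, LT = pq.
h_2 = -24pq - 34p + 32q - 32, LT = pq.

S(h_1,h_2): lcm = pq. S = 1/12p + 8/33q - 8/33.
  reduce S modulo (h_1, h_2):
  remainder 1/12p + 8/33q - 8/33 ≠ 0; add k_3 = 1/12p + 8/33q - 8/33 to the basis.

S(h_1,k_3): lcm = pq. S = 3/2p - 32/11q^2 + 20/11q + 12/11.
  reduce S modulo (h_1, h_2, k_3):
  remainder -32/11q^2 - 28/11q + 60/11 ≠ 0; add k_4 = -32/11q^2 - 28/11q + 60/11 to the basis.

The other S-polynomials (S(h_2,k_3), S(h_1,k_4), S(h_2,k_4), S(k_3,k_4)) all reduce to 0 modulo the current basis, so we have a Gröbner basis.
Inter-reduce: drop elements whose leading term is divisible by another's, tail-reduce, and make monic.
Reduced Gröbner basis: {p + 32/11q - 32/11, q^2 + 7/8q - 15/8}.

These differ, so the ideals are not equal.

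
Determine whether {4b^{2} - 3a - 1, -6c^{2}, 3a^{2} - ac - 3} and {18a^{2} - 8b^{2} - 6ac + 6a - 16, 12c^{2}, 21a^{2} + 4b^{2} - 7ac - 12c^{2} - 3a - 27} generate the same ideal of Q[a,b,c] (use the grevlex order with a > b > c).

Since reduced Gröbner bases are canonical representatives of ideals under a given ordering, it suffices to compute and compare them.
Buchberger on the first generating set:
f_1 = 4b^{2} - 3a - 1, LT = b^{2}.
f_2 = -6c^{2}, LT = c^{2}.
f_3 = 3a^{2} - ac - 3, LT = a^{2}.

The S-polynomials (S(f_1,f_2), S(f_1,f_3), S(f_2,f_3)) all reduce to 0 modulo the current basis, so we have a Gröbner basis.
Inter-reduce: drop elements whose leading term is divisible by another's, tail-reduce, and make monic.
Reduced Gröbner basis: {a^{2} - \tfrac{1}{3}ac - 1, b^{2} - \tfrac{3}{4}a - \tfrac{1}{4}, c^{2}}.

Buchberger on the second generating set:
h_1 = 18a^{2} - 8b^{2} - 6ac + 6a - 16, LT = a^{2}.
h_2 = 12c^{2}, LT = c^{2}.
h_3 = 21a^{2} + 4b^{2} - 7ac - 12c^{2} - 3a - 27, LT = a^{2}.

S(h_1,h_3): lcm = a^{2}. S = -\tfrac{40}{63}b^{2} + \tfrac{4}{7}c^{2} + \tfrac{10}{21}a + \tfrac{25}{63}.
  leading term b^{2}: no divisor's leading term divides it; move -\tfrac{40}{63}b^{2} to the remainder.
  leading term c^{2}: subtract (\tfrac{1}{21})·h_2 from \tfrac{4}{7}c^{2} + \tfrac{10}{21}a + \tfrac{25}{63} → \tfrac{10}{21}a + \tfrac{25}{63}
  leading term a: no divisor's leading term divides it; move \tfrac{10}{21}a to the remainder.
  leading term 1: no divisor's leading term divides it; move \tfrac{25}{63} to the remainder.
  remainder -\tfrac{40}{63}b^{2} + \tfrac{10}{21}a + \tfrac{25}{63} ≠ 0; add k_4 = -\tfrac{40}{63}b^{2} + \tfrac{10}{21}a + \tfrac{25}{63} to the basis.

The other S-polynomials (S(h_1,h_2), S(h_2,h_3), S(h_1,k_4), S(h_2,k_4), S(h_3,k_4)) all reduce to 0 modulo the current basis, so we have a Gröbner basis.
Inter-reduce: drop elements whose leading term is divisible by another's, tail-reduce, and make monic.
Reduced Gröbner basis: {a^{2} - \tfrac{1}{3}ac - \tfrac{7}{6}, b^{2} - \tfrac{3}{4}a - \tfrac{5}{8}, c^{2}}.

The bases are distinct; the ideals are different.

No, the ideals differ.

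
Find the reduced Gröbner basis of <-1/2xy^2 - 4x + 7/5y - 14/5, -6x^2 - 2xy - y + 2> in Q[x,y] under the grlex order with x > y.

f_1 = -1/2xy^2 - 4x + 7/5y - 14/5, LT = xy^2.
f_2 = -6x^2 - 2xy - y + 2, LT = x^2.

S(f_1,f_2): lcm = x^2y^2. S = -1/3xy^3 - 1/6y^3 + 8x^2 - 14/5xy + 1/3y^2 + 28/5x.
  leading term xy^3: subtract (2/3y)·f_1 from -1/3xy^3 - 1/6y^3 + 8x^2 - 14/5xy + 1/3y^2 + 28/5x → -1/6y^3 + 8x^2 - 2/15xy - 3/5y^2 + 28/5x + 28/15y
  leading term y^3: no divisor's leading term divides it; move -1/6y^3 to the remainder.
  leading term x^2: subtract (-4/3)·f_2 from 8x^2 - 2/15xy - 3/5y^2 + 28/5x + 28/15y → -14/5xy - 3/5y^2 + 28/5x + 8/15y + 8/3
  leading term xy: no divisor's leading term divides it; move -14/5xy to the remainder.
  leading term y^2: no divisor's leading term divides it; move -3/5y^2 to the remainder.
  leading term x: no divisor's leading term divides it; move 28/5x to the remainder.
  leading term y: no divisor's leading term divides it; move 8/15y to the remainder.
  leading term 1: no divisor's leading term divides it; move 8/3 to the remainder.
  remainder -1/6y^3 - 14/5xy - 3/5y^2 + 28/5x + 8/15y + 8/3 ≠ 0; add g_3 = -1/6y^3 - 14/5xy - 3/5y^2 + 28/5x + 8/15y + 8/3 to the basis.

The other S-polynomials (S(f_1,g_3), S(f_2,g_3)) all reduce to 0 modulo the current basis, so we have a Gröbner basis.

G = {xy^2 + 8x - 14/5y + 28/5, y^3 + 84/5xy + 18/5y^2 - 168/5x - 16/5y - 16, x^2 + 1/3xy + 1/6y - 1/3}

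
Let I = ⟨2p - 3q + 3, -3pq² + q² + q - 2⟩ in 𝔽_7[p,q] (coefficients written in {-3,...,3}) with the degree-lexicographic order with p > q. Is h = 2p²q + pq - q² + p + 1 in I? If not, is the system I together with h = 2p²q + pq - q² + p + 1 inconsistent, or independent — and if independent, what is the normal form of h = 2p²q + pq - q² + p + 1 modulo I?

2p²q + pq - q² + p + 1 is independent of I; its normal form modulo I is -3q² + 2q + 1.

First compute the reduced Gröbner basis of I by Buchberger's algorithm.
f_1 = 2p - 3q + 3, LT = p.
f_2 = -3pq² + q² + q - 2, LT = pq².

S(f_1,f_2): lcm = pq². S = 2q³ + 3q² - 2q - 3.
  reduce S modulo (f_1, f_2):
  remainder 2q³ + 3q² - 2q - 3 ≠ 0; add k_3 = 2q³ + 3q² - 2q - 3 to the basis.

The other S-polynomials (S(f_1,k_3), S(f_2,k_3)) all reduce to 0 modulo the current basis, so we have a Gröbner basis.
Inter-reduce: drop elements whose leading term is divisible by another's, tail-reduce, and make monic.
Reduced Gröbner basis: {q³ - 2q² - q + 2, p + 2q - 2}.
Label its elements g_1 = q³ - 2q² - q + 2, g_2 = p + 2q - 2.

Reduce h = 2p²q + pq - q² + p + 1 modulo G:
  leading term p²q: subtract (2pq)·g_2 from 2p²q + pq - q² + p + 1 → 3pq² - 2pq - q² + p + 1
  leading term pq²: subtract (3q²)·g_2 from 3pq² - 2pq - q² + p + 1 → q³ - 2pq - 2q² + p + 1
  leading term q³: subtract (1)·g_1 from q³ - 2pq - 2q² + p + 1 → -2pq + p + q - 1
  leading term pq: subtract (-2q)·g_2 from -2pq + p + q - 1 → -3q² + p - 3q - 1
  leading term q²: no divisor's leading term divides it; move -3q² to the remainder.
  leading term p: subtract (1)·g_2 from p - 3q - 1 → 2q + 1
  leading term q: no divisor's leading term divides it; move 2q to the remainder.
  leading term 1: no divisor's leading term divides it; move 1 to the remainder.
  normal form = -3q² + 2q + 1.
The normal form is nonzero, so h ∉ I. Since h minus its normal form lies in I, I + (h) = I + (r) where r = -3q² + 2q + 1; decide whether this ideal is the whole ring.
Run Buchberger on G together with r (pairs among the g_i already reduce to 0 since G is a Gröbner basis):
g_1 = q³ - 2q² - q + 2, LT = q³.
g_2 = p + 2q - 2, LT = p.
r = -3q² + 2q + 1, LT = q².

The S-polynomials (S(g_1,g_2), S(g_1,r), S(g_2,r)) all reduce to 0 modulo the current basis, so we have a Gröbner basis.
Inter-reduce: drop elements whose leading term is divisible by another's, tail-reduce, and make monic.
Reduced Gröbner basis: {q² - 3q + 2, p + 2q - 2}.
The reduced Gröbner basis of I + (h) is {q² - 3q + 2, p + 2q - 2} ≠ {1}, a proper ideal, so the enlarged system stays consistent: h is independent of I, with normal form -3q² + 2q + 1.

Ideal membership is decidable via reduction modulo a Gröbner basis.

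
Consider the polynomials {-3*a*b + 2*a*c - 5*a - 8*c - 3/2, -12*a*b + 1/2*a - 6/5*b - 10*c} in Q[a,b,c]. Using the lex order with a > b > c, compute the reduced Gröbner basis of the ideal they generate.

f_1 = -3*a*b + 2*a*c - 5*a - 8*c - 3/2, LT = a*b.
f_2 = -12*a*b + 1/2*a - 6/5*b - 10*c, LT = a*b.

S(f_1,f_2): lcm = a*b. S = -2/3*a*c + 41/24*a - 1/10*b + 11/6*c + 1/2.
  leading term a*c: no divisor's leading term divides it; move -2/3*a*c to the remainder.
  leading term a: no divisor's leading term divides it; move 41/24*a to the remainder.
  leading term b: no divisor's leading term divides it; move -1/10*b to the remainder.
  leading term c: no divisor's leading term divides it; move 11/6*c to the remainder.
  leading term 1: no divisor's leading term divides it; move 1/2 to the remainder.
  remainder -2/3*a*c + 41/24*a - 1/10*b + 11/6*c + 1/2 ≠ 0; add g_3 = -2/3*a*c + 41/24*a - 1/10*b + 11/6*c + 1/2 to the basis.

S(f_1,g_3): lcm = a*b*c. S = 41/16*a*b - 2/3*a*c**2 + 5/3*a*c - 3/20*b**2 + 11/4*b*c + 3/4*b + 8/3*c**2 + 1/2*c.
  leading term a*b: subtract (-41/48)·f_1 from 41/16*a*b - 2/3*a*c**2 + 5/3*a*c - 3/20*b**2 + 11/4*b*c + 3/4*b + 8/3*c**2 + 1/2*c → -2/3*a*c**2 + 27/8*a*c - 205/48*a - 3/20*b**2 + 11/4*b*c + 3/4*b + 8/3*c**2 - 19/3*c - 41/32
  leading term a*c**2: subtract (c)·g_3 from -2/3*a*c**2 + 27/8*a*c - 205/48*a - 3/20*b**2 + 11/4*b*c + 3/4*b + 8/3*c**2 - 19/3*c - 41/32 → 5/3*a*c - 205/48*a - 3/20*b**2 + 57/20*b*c + 3/4*b + 5/6*c**2 - 41/6*c - 41/32
  leading term a*c: subtract (-5/2)·g_3 from 5/3*a*c - 205/48*a - 3/20*b**2 + 57/20*b*c + 3/4*b + 5/6*c**2 - 41/6*c - 41/32 → -3/20*b**2 + 57/20*b*c + 1/2*b + 5/6*c**2 - 9/4*c - 1/32
  leading term b**2: no divisor's leading term divides it; move -3/20*b**2 to the remainder.
  leading term b*c: no divisor's leading term divides it; move 57/20*b*c to the remainder.
  leading term b: no divisor's leading term divides it; move 1/2*b to the remainder.
  leading term c**2: no divisor's leading term divides it; move 5/6*c**2 to the remainder.
  leading term c: no divisor's leading term divides it; move -9/4*c to the remainder.
  leading term 1: no divisor's leading term divides it; move -1/32 to the remainder.
  remainder -3/20*b**2 + 57/20*b*c + 1/2*b + 5/6*c**2 - 9/4*c - 1/32 ≠ 0; add g_4 = -3/20*b**2 + 57/20*b*c + 1/2*b + 5/6*c**2 - 9/4*c - 1/32 to the basis.

The other S-polynomials (S(f_2,g_3), S(f_1,g_4), S(f_2,g_4), S(g_3,g_4)) all reduce to 0 modulo the current basis, so we have a Gröbner basis.
Inter-reduce: drop elements whose leading term is divisible by another's, tail-reduce, and make monic.

G = {a*b - 1/24*a + 1/10*b + 5/6*c, a*c - 41/16*a + 3/20*b - 11/4*c - 3/4, b**2 - 19*b*c - 10/3*b - 50/9*c**2 + 15*c + 5/24}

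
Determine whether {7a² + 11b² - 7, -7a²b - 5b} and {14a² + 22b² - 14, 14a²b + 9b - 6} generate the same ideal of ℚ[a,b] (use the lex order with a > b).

Since reduced Gröbner bases are canonical representatives of ideals under a given ordering, it suffices to compute and compare them.
Buchberger on the first generating set:
f_1 = 7a² + 11b² - 7, LT = a².
f_2 = -7a²b - 5b, LT = a²b.

S(f_1,f_2): lcm = a²b. S = 11/7b³ - 12/7b.
  reduce S modulo (f_1, f_2):
  remainder 11/7b³ - 12/7b ≠ 0; add g_3 = 11/7b³ - 12/7b to the basis.

The other S-polynomials (S(f_1,g_3), S(f_2,g_3)) all reduce to 0 modulo the current basis, so we have a Gröbner basis.
Inter-reduce: drop elements whose leading term is divisible by another's, tail-reduce, and make monic.
Reduced Gröbner basis: {a² + 11/7b² - 1, b³ - 12/11b}.

Buchberger on the second generating set:
h_1 = 14a² + 22b² - 14, LT = a².
h_2 = 14a²b + 9b - 6, LT = a²b.

S(h_1,h_2): lcm = a²b. S = 11/7b³ - 23/14b + 3/7.
  reduce S modulo (h_1, h_2):
  remainder 11/7b³ - 23/14b + 3/7 ≠ 0; add k_3 = 11/7b³ - 23/14b + 3/7 to the basis.

The other S-polynomials (S(h_1,k_3), S(h_2,k_3)) all reduce to 0 modulo the current basis, so we have a Gröbner basis.
Inter-reduce: drop elements whose leading term is divisible by another's, tail-reduce, and make monic.
Reduced Gröbner basis: {a² + 11/7b² - 1, b³ - 23/22b + 3/11}.

Since the reduced bases disagree, the two ideals are not the same.

No, the ideals differ.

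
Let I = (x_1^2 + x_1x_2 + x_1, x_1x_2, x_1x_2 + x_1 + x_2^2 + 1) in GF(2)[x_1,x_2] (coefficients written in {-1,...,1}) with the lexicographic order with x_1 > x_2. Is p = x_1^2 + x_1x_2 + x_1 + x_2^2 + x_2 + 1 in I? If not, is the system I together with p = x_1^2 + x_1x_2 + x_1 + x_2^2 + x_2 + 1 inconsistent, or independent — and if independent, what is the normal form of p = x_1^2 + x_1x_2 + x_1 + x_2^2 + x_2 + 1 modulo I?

Adjoining x_1^2 + x_1x_2 + x_1 + x_2^2 + x_2 + 1 makes the ideal the whole ring: the system is inconsistent.

First compute the reduced Gröbner basis of I by Buchberger's algorithm.
f_1 = x_1^2 + x_1x_2 + x_1, LT = x_1^2.
f_2 = x_1x_2, LT = x_1x_2.
f_3 = x_1x_2 + x_1 + x_2^2 + 1, LT = x_1x_2.

S(f_1,f_2): lcm = x_1^2x_2. S = x_1x_2^2 + x_1x_2.
  leading term x_1x_2^2: subtract (x_2)·f_2 from x_1x_2^2 + x_1x_2 → x_1x_2
  leading term x_1x_2: subtract (1)·f_2 from x_1x_2 → 0
  remainder 0.

S(f_1,f_3): lcm = x_1^2x_2. S = x_1^2 + x_1x_2 + x_1.
  leading term x_1^2: subtract (1)·f_1 from x_1^2 + x_1x_2 + x_1 → 0
  remainder 0.

S(f_2,f_3): lcm = x_1x_2. S = x_1 + x_2^2 + 1.
  leading term x_1: no divisor's leading term divides it; move x_1 to the remainder.
  leading term x_2^2: no divisor's leading term divides it; move x_2^2 to the remainder.
  leading term 1: no divisor's leading term divides it; move 1 to the remainder.
  remainder x_1 + x_2^2 + 1 ≠ 0; add h_4 = x_1 + x_2^2 + 1 to the basis.

S(f_1,h_4): lcm = x_1^2. S = x_1x_2^2 + x_1x_2.
  leading term x_1x_2^2: subtract (x_2)·f_2 from x_1x_2^2 + x_1x_2 → x_1x_2
  leading term x_1x_2: subtract (1)·f_2 from x_1x_2 → 0
  remainder 0.

S(f_2,h_4): lcm = x_1x_2. S = x_2^3 + x_2.
  leading term x_2^3: no divisor's leading term divides it; move x_2^3 to the remainder.
  leading term x_2: no divisor's leading term divides it; move x_2 to the remainder.
  remainder x_2^3 + x_2 ≠ 0; add h_5 = x_2^3 + x_2 to the basis.

S(f_3,h_4): lcm = x_1x_2. S = x_1 + x_2^3 + x_2^2 + x_2 + 1.
  leading term x_1: subtract (1)·h_4 from x_1 + x_2^3 + x_2^2 + x_2 + 1 → x_2^3 + x_2
  leading term x_2^3: subtract (1)·h_5 from x_2^3 + x_2 → 0
  remainder 0.

S(f_1,h_5): leading monomials are coprime, so the S-polynomial reduces to 0 (Buchberger's first criterion).
S(f_2,h_5): lcm = x_1x_2^3. S = x_1x_2.
  leading term x_1x_2: subtract (1)·f_2 from x_1x_2 → 0
  remainder 0.

S(f_3,h_5): lcm = x_1x_2^3. S = x_1x_2^2 + x_1x_2 + x_2^4 + x_2^2.
  leading term x_1x_2^2: subtract (x_2)·f_2 from x_1x_2^2 + x_1x_2 + x_2^4 + x_2^2 → x_1x_2 + x_2^4 + x_2^2
  leading term x_1x_2: subtract (1)·f_2 from x_1x_2 + x_2^4 + x_2^2 → x_2^4 + x_2^2
  leading term x_2^4: subtract (x_2)·h_5 from x_2^4 + x_2^2 → 0
  remainder 0.

S(h_4,h_5): leading monomials are coprime, so the S-polynomial reduces to 0 (Buchberger's first criterion).
Every S-polynomial of the final basis reduces to 0, so we have a Gröbner basis.
Inter-reduce: drop elements whose leading term is divisible by another's, tail-reduce, and make monic.
Reduced Gröbner basis: {x_1 + x_2^2 + 1, x_2^3 + x_2}.
Label its elements g_1 = x_1 + x_2^2 + 1, g_2 = x_2^3 + x_2.

Reduce p = x_1^2 + x_1x_2 + x_1 + x_2^2 + x_2 + 1 modulo G:
  leading term x_1^2: subtract (x_1)·g_1 from x_1^2 + x_1x_2 + x_1 + x_2^2 + x_2 + 1 → x_1x_2^2 + x_1x_2 + x_2^2 + x_2 + 1
  leading term x_1x_2^2: subtract (x_2^2)·g_1 from x_1x_2^2 + x_1x_2 + x_2^2 + x_2 + 1 → x_1x_2 + x_2^4 + x_2 + 1
  leading term x_1x_2: subtract (x_2)·g_1 from x_1x_2 + x_2^4 + x_2 + 1 → x_2^4 + x_2^3 + 1
  leading term x_2^4: subtract (x_2)·g_2 from x_2^4 + x_2^3 + 1 → x_2^3 + x_2^2 + 1
  leading term x_2^3: subtract (1)·g_2 from x_2^3 + x_2^2 + 1 → x_2^2 + x_2 + 1
  leading term x_2^2: no divisor's leading term divides it; move x_2^2 to the remainder.
  leading term x_2: no divisor's leading term divides it; move x_2 to the remainder.
  leading term 1: no divisor's leading term divides it; move 1 to the remainder.
  normal form = x_2^2 + x_2 + 1.
The normal form is nonzero, so p ∉ I. Since p minus its normal form lies in I, I + (p) = I + (r) where r = x_2^2 + x_2 + 1; decide whether this ideal is the whole ring.
Run Buchberger on G together with r (pairs among the g_i already reduce to 0 since G is a Gröbner basis):
g_1 = x_1 + x_2^2 + 1, LT = x_1.
g_2 = x_2^3 + x_2, LT = x_2^3.
r = x_2^2 + x_2 + 1, LT = x_2^2.

S(g_1,g_2): leading monomials are coprime, so the S-polynomial reduces to 0 (Buchberger's first criterion).
S(g_1,r): leading monomials are coprime, so the S-polynomial reduces to 0 (Buchberger's first criterion).
S(g_2,r): lcm = x_2^3. S = x_2^2.
  leading term x_2^2: subtract (1)·r from x_2^2 → x_2 + 1
  leading term x_2: no divisor's leading term divides it; move x_2 to the remainder.
  leading term 1: no divisor's leading term divides it; move 1 to the remainder.
  remainder x_2 + 1 ≠ 0; add m_4 = x_2 + 1 to the basis.

S(g_1,m_4): leading monomials are coprime, so the S-polynomial reduces to 0 (Buchberger's first criterion).
S(g_2,m_4): lcm = x_2^3. S = x_2^2 + x_2.
  leading term x_2^2: subtract (1)·r from x_2^2 + x_2 → 1
  leading term 1: no divisor's leading term divides it; move 1 to the remainder.
  remainder 1 ≠ 0; add m_5 = 1 to the basis.

S(r,m_4): lcm = x_2^2. S = 1.
  leading term 1: subtract (1)·m_5 from 1 → 0
  remainder 0.

S(g_1,m_5): leading monomials are coprime, so the S-polynomial reduces to 0 (Buchberger's first criterion).
S(g_2,m_5): leading monomials are coprime, so the S-polynomial reduces to 0 (Buchberger's first criterion).
S(r,m_5): leading monomials are coprime, so the S-polynomial reduces to 0 (Buchberger's first criterion).
S(m_4,m_5): leading monomials are coprime, so the S-polynomial reduces to 0 (Buchberger's first criterion).
Every S-polynomial of the final basis reduces to 0, so we have a Gröbner basis.
Inter-reduce: drop elements whose leading term is divisible by another's, tail-reduce, and make monic.
Reduced Gröbner basis: {1}.
The reduced Gröbner basis of I + (p) is {1}: the ideal is the whole ring, so the enlarged system has no common solution — adjoining p is inconsistent.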